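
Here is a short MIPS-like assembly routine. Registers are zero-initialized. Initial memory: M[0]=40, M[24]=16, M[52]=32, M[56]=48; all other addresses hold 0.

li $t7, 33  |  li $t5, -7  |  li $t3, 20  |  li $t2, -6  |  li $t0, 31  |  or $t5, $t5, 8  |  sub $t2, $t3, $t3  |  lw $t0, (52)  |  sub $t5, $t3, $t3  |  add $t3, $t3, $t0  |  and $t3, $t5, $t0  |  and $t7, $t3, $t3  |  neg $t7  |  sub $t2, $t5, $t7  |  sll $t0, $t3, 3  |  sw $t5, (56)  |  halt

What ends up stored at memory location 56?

$t7=33
$t5=-7
$t3=20
$t2=-6
$t0=31
$t5=(-7)|8=-7
$t2=20-20=0
$t0=M[52]=32
$t5=20-20=0
$t3=20+32=52
$t3=0&32=0
$t7=0&0=0
$t7=-(0)=0
$t2=0-0=0
$t0=0<<3=0
sw $t5, (56) → M[56]=0
halt.

0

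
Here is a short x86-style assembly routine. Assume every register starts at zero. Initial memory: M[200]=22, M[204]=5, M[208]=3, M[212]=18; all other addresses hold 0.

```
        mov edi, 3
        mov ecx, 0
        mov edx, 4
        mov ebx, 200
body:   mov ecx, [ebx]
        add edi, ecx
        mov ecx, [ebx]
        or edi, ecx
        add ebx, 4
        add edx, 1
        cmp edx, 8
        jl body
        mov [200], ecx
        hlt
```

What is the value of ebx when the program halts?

edi=3
ecx=0
edx=4
ebx=200
ecx=M[200]=22
edi=3+22=25
ecx=M[200]=22
edi=25|22=31
ebx=200+4=204
edx=4+1=5
cmp edx, 8  (cmp 5,8)
jl body: taken
ecx=M[204]=5
edi=31+5=36
ecx=M[204]=5
edi=36|5=37
ebx=204+4=208
edx=5+1=6
cmp edx, 8  (cmp 6,8)
jl body: taken
ecx=M[208]=3
edi=37+3=40
ecx=M[208]=3
edi=40|3=43
ebx=208+4=212
edx=6+1=7
cmp edx, 8  (cmp 7,8)
jl body: taken
ecx=M[212]=18
edi=43+18=61
ecx=M[212]=18
edi=61|18=63
ebx=212+4=216
edx=7+1=8
cmp edx, 8  (cmp 8,8)
jl body: not taken
mov [200], ecx → M[200]=18
halt.

216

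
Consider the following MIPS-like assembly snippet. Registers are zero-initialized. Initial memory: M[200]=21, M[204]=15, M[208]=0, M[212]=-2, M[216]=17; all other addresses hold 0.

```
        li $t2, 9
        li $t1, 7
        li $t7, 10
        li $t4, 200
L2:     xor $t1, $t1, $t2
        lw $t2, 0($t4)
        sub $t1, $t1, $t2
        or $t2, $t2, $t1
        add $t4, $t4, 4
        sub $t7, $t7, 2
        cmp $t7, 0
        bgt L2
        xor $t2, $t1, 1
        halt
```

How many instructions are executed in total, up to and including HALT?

$t2=9
$t1=7
$t7=10
$t4=200
$t1=7^9=14
$t2=M[200]=21
$t1=14-21=-7
$t2=21|(-7)=-3
$t4=200+4=204
$t7=10-2=8
cmp $t7, 0  (cmp 8,0)
bgt L2: taken
$t1=(-7)^(-3)=4
$t2=M[204]=15
$t1=4-15=-11
$t2=15|(-11)=-1
$t4=204+4=208
$t7=8-2=6
cmp $t7, 0  (cmp 6,0)
bgt L2: taken
$t1=(-11)^(-1)=10
$t2=M[208]=0
$t1=10-0=10
$t2=0|10=10
$t4=208+4=212
$t7=6-2=4
cmp $t7, 0  (cmp 4,0)
bgt L2: taken
$t1=10^10=0
$t2=M[212]=-2
$t1=0-(-2)=2
$t2=(-2)|2=-2
$t4=212+4=216
$t7=4-2=2
cmp $t7, 0  (cmp 2,0)
bgt L2: taken
$t1=2^(-2)=-4
$t2=M[216]=17
$t1=(-4)-17=-21
$t2=17|(-21)=-5
$t4=216+4=220
$t7=2-2=0
cmp $t7, 0  (cmp 0,0)
bgt L2: not taken
$t2=(-21)^1=-22
halt.
Total executed instructions: 46.

46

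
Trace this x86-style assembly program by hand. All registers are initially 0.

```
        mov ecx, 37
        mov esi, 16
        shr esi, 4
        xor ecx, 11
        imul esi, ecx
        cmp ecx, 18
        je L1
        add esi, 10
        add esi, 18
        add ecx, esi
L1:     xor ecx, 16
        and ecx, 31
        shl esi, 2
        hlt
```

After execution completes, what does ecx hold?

8

after mov ecx, 37: ecx=37
after mov esi, 16: esi=16
after shr esi, 4: esi=16>>4=1
after xor ecx, 11: ecx=37^11=46
after imul esi, ecx: esi=1*46=46
cmp ecx, 18  (cmp 46,18)
je L1: not taken
after add esi, 10: esi=46+10=56
after add esi, 18: esi=56+18=74
after add ecx, esi: ecx=46+74=120
after xor ecx, 16: ecx=120^16=104
after and ecx, 31: ecx=104&31=8
after shl esi, 2: esi=74<<2=296
halt.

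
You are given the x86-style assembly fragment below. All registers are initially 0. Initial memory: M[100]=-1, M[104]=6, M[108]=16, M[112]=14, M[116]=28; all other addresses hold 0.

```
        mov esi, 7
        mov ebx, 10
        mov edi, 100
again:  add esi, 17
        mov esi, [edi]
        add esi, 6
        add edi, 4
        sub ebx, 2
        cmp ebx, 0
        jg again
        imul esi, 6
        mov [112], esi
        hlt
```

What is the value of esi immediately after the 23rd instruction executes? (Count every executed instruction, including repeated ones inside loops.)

mov esi, 7 → esi=7
mov ebx, 10 → ebx=10
mov edi, 100 → edi=100
add esi, 17 → esi=7+17=24
mov esi, [edi] → esi=M[100]=-1
add esi, 6 → esi=(-1)+6=5
add edi, 4 → edi=100+4=104
sub ebx, 2 → ebx=10-2=8
cmp ebx, 0  (cmp 8,0)
jg again: taken
add esi, 17 → esi=5+17=22
mov esi, [edi] → esi=M[104]=6
add esi, 6 → esi=6+6=12
add edi, 4 → edi=104+4=108
sub ebx, 2 → ebx=8-2=6
cmp ebx, 0  (cmp 6,0)
jg again: taken
add esi, 17 → esi=12+17=29
mov esi, [edi] → esi=M[108]=16
add esi, 6 → esi=16+6=22
add edi, 4 → edi=108+4=112
sub ebx, 2 → ebx=6-2=4
cmp ebx, 0  (cmp 4,0)
After step 23: esi = 22.

22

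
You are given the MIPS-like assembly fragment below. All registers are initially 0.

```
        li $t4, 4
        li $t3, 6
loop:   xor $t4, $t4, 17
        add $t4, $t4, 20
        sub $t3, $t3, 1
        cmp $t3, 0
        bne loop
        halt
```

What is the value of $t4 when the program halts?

124

li $t4, 4 → $t4=4
li $t3, 6 → $t3=6
xor $t4, $t4, 17 → $t4=4^17=21
add $t4, $t4, 20 → $t4=21+20=41
sub $t3, $t3, 1 → $t3=6-1=5
cmp $t3, 0  (cmp 5,0)
bne loop: taken
xor $t4, $t4, 17 → $t4=41^17=56
add $t4, $t4, 20 → $t4=56+20=76
sub $t3, $t3, 1 → $t3=5-1=4
cmp $t3, 0  (cmp 4,0)
bne loop: taken
xor $t4, $t4, 17 → $t4=76^17=93
add $t4, $t4, 20 → $t4=93+20=113
sub $t3, $t3, 1 → $t3=4-1=3
cmp $t3, 0  (cmp 3,0)
bne loop: taken
xor $t4, $t4, 17 → $t4=113^17=96
add $t4, $t4, 20 → $t4=96+20=116
sub $t3, $t3, 1 → $t3=3-1=2
cmp $t3, 0  (cmp 2,0)
bne loop: taken
xor $t4, $t4, 17 → $t4=116^17=101
add $t4, $t4, 20 → $t4=101+20=121
sub $t3, $t3, 1 → $t3=2-1=1
cmp $t3, 0  (cmp 1,0)
bne loop: taken
xor $t4, $t4, 17 → $t4=121^17=104
add $t4, $t4, 20 → $t4=104+20=124
sub $t3, $t3, 1 → $t3=1-1=0
cmp $t3, 0  (cmp 0,0)
bne loop: not taken
halt.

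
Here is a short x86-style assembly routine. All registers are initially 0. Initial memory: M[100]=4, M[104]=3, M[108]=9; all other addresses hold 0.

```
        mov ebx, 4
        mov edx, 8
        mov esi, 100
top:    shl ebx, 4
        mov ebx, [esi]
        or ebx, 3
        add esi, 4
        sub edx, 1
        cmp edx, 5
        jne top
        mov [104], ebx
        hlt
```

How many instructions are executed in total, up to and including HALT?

26

ebx=4
edx=8
esi=100
ebx=4<<4=64
ebx=M[100]=4
ebx=4|3=7
esi=100+4=104
edx=8-1=7
cmp edx, 5  (cmp 7,5)
jne top: taken
ebx=7<<4=112
ebx=M[104]=3
ebx=3|3=3
esi=104+4=108
edx=7-1=6
cmp edx, 5  (cmp 6,5)
jne top: taken
ebx=3<<4=48
ebx=M[108]=9
ebx=9|3=11
esi=108+4=112
edx=6-1=5
cmp edx, 5  (cmp 5,5)
jne top: not taken
mov [104], ebx → M[104]=11
halt.
Total executed instructions: 26.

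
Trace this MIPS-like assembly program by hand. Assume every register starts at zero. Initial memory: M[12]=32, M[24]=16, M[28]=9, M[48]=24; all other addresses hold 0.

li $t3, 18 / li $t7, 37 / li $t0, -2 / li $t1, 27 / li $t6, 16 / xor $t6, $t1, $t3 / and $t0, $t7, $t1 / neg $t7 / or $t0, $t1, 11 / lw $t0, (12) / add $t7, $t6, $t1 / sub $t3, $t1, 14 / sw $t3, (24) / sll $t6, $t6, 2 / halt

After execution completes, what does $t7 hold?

36

after li $t3, 18: $t3=18
after li $t7, 37: $t7=37
after li $t0, -2: $t0=-2
after li $t1, 27: $t1=27
after li $t6, 16: $t6=16
after xor $t6, $t1, $t3: $t6=27^18=9
after and $t0, $t7, $t1: $t0=37&27=1
after neg $t7: $t7=-(37)=-37
after or $t0, $t1, 11: $t0=27|11=27
after lw $t0, (12): $t0=M[12]=32
after add $t7, $t6, $t1: $t7=9+27=36
after sub $t3, $t1, 14: $t3=27-14=13
sw $t3, (24) → M[24]=13
after sll $t6, $t6, 2: $t6=9<<2=36
halt.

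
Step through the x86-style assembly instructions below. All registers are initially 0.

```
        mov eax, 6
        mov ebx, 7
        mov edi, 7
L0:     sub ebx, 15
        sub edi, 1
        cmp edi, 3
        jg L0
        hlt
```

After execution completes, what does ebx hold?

-53

mov eax, 6 → eax=6
mov ebx, 7 → ebx=7
mov edi, 7 → edi=7
sub ebx, 15 → ebx=7-15=-8
sub edi, 1 → edi=7-1=6
cmp edi, 3  (cmp 6,3)
jg L0: taken
sub ebx, 15 → ebx=(-8)-15=-23
sub edi, 1 → edi=6-1=5
cmp edi, 3  (cmp 5,3)
jg L0: taken
sub ebx, 15 → ebx=(-23)-15=-38
sub edi, 1 → edi=5-1=4
cmp edi, 3  (cmp 4,3)
jg L0: taken
sub ebx, 15 → ebx=(-38)-15=-53
sub edi, 1 → edi=4-1=3
cmp edi, 3  (cmp 3,3)
jg L0: not taken
halt.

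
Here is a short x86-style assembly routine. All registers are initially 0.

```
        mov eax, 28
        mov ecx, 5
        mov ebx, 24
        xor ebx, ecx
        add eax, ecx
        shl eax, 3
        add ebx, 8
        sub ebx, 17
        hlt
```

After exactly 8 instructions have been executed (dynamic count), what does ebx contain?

mov eax, 28 → eax=28
mov ecx, 5 → ecx=5
mov ebx, 24 → ebx=24
xor ebx, ecx → ebx=24^5=29
add eax, ecx → eax=28+5=33
shl eax, 3 → eax=33<<3=264
add ebx, 8 → ebx=29+8=37
sub ebx, 17 → ebx=37-17=20
After step 8: ebx = 20.

20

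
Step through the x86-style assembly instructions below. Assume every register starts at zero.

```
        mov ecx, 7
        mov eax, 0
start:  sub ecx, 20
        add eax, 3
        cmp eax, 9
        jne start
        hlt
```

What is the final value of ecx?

-53

ecx=7
eax=0
ecx=7-20=-13
eax=0+3=3
cmp eax, 9  (cmp 3,9)
jne start: taken
ecx=(-13)-20=-33
eax=3+3=6
cmp eax, 9  (cmp 6,9)
jne start: taken
ecx=(-33)-20=-53
eax=6+3=9
cmp eax, 9  (cmp 9,9)
jne start: not taken
halt.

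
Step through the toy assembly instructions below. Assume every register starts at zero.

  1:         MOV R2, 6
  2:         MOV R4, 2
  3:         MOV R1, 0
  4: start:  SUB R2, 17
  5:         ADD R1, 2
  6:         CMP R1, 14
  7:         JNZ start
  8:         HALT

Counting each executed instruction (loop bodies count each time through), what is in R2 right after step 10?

-28

MOV R2, 6 → R2=6
MOV R4, 2 → R4=2
MOV R1, 0 → R1=0
SUB R2, 17 → R2=6-17=-11
ADD R1, 2 → R1=0+2=2
CMP R1, 14  (cmp 2,14)
JNZ start: taken
SUB R2, 17 → R2=(-11)-17=-28
ADD R1, 2 → R1=2+2=4
CMP R1, 14  (cmp 4,14)
After step 10: R2 = -28.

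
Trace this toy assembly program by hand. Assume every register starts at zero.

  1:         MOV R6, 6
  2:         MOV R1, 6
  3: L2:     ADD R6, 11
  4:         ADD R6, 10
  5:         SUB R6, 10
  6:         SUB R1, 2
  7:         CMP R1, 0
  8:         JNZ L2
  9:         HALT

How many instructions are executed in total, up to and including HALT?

21

after MOV R6, 6: R6=6
after MOV R1, 6: R1=6
after ADD R6, 11: R6=6+11=17
after ADD R6, 10: R6=17+10=27
after SUB R6, 10: R6=27-10=17
after SUB R1, 2: R1=6-2=4
CMP R1, 0  (cmp 4,0)
JNZ L2: taken
after ADD R6, 11: R6=17+11=28
after ADD R6, 10: R6=28+10=38
after SUB R6, 10: R6=38-10=28
after SUB R1, 2: R1=4-2=2
CMP R1, 0  (cmp 2,0)
JNZ L2: taken
after ADD R6, 11: R6=28+11=39
after ADD R6, 10: R6=39+10=49
after SUB R6, 10: R6=49-10=39
after SUB R1, 2: R1=2-2=0
CMP R1, 0  (cmp 0,0)
JNZ L2: not taken
halt.
Total executed instructions: 21.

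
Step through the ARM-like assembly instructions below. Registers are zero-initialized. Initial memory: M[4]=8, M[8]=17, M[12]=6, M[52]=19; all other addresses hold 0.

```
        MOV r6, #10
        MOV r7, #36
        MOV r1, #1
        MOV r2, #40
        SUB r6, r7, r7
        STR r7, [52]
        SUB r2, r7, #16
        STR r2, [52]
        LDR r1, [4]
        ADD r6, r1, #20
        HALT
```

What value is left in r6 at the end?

r6=10
r7=36
r1=1
r2=40
r6=36-36=0
STR r7, [52] → M[52]=36
r2=36-16=20
STR r2, [52] → M[52]=20
r1=M[4]=8
r6=8+20=28
halt.

28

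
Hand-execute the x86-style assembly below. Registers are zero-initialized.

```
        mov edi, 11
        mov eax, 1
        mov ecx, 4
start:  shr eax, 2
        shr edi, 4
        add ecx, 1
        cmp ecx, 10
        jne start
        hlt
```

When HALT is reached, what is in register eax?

edi=11
eax=1
ecx=4
eax=1>>2=0
edi=11>>4=0
ecx=4+1=5
cmp ecx, 10  (cmp 5,10)
jne start: taken
eax=0>>2=0
edi=0>>4=0
ecx=5+1=6
cmp ecx, 10  (cmp 6,10)
jne start: taken
eax=0>>2=0
edi=0>>4=0
ecx=6+1=7
cmp ecx, 10  (cmp 7,10)
jne start: taken
eax=0>>2=0
edi=0>>4=0
ecx=7+1=8
cmp ecx, 10  (cmp 8,10)
jne start: taken
eax=0>>2=0
edi=0>>4=0
ecx=8+1=9
cmp ecx, 10  (cmp 9,10)
jne start: taken
eax=0>>2=0
edi=0>>4=0
ecx=9+1=10
cmp ecx, 10  (cmp 10,10)
jne start: not taken
halt.

0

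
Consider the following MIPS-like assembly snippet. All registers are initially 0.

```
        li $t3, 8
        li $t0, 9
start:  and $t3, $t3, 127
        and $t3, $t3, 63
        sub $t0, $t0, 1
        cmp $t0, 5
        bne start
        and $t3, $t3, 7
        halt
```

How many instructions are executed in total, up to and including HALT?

24

$t3=8
$t0=9
$t3=8&127=8
$t3=8&63=8
$t0=9-1=8
cmp $t0, 5  (cmp 8,5)
bne start: taken
$t3=8&127=8
$t3=8&63=8
$t0=8-1=7
cmp $t0, 5  (cmp 7,5)
bne start: taken
$t3=8&127=8
$t3=8&63=8
$t0=7-1=6
cmp $t0, 5  (cmp 6,5)
bne start: taken
$t3=8&127=8
$t3=8&63=8
$t0=6-1=5
cmp $t0, 5  (cmp 5,5)
bne start: not taken
$t3=8&7=0
halt.
Total executed instructions: 24.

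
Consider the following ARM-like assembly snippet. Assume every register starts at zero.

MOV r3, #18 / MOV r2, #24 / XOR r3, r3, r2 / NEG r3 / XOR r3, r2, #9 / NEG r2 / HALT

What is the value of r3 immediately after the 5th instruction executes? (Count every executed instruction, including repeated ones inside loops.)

after MOV r3, #18: r3=18
after MOV r2, #24: r2=24
after XOR r3, r3, r2: r3=18^24=10
after NEG r3: r3=-(10)=-10
after XOR r3, r2, #9: r3=24^9=17
After step 5: r3 = 17.

17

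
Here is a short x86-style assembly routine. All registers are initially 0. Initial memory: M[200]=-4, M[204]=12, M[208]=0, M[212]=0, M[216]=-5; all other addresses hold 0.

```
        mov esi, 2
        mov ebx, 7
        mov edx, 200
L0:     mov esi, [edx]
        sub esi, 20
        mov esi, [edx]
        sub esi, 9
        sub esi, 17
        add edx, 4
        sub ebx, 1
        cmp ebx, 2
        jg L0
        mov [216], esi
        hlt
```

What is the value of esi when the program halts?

-31

after mov esi, 2: esi=2
after mov ebx, 7: ebx=7
after mov edx, 200: edx=200
after mov esi, [edx]: esi=M[200]=-4
after sub esi, 20: esi=(-4)-20=-24
after mov esi, [edx]: esi=M[200]=-4
after sub esi, 9: esi=(-4)-9=-13
after sub esi, 17: esi=(-13)-17=-30
after add edx, 4: edx=200+4=204
after sub ebx, 1: ebx=7-1=6
cmp ebx, 2  (cmp 6,2)
jg L0: taken
after mov esi, [edx]: esi=M[204]=12
after sub esi, 20: esi=12-20=-8
after mov esi, [edx]: esi=M[204]=12
after sub esi, 9: esi=12-9=3
after sub esi, 17: esi=3-17=-14
after add edx, 4: edx=204+4=208
after sub ebx, 1: ebx=6-1=5
cmp ebx, 2  (cmp 5,2)
jg L0: taken
after mov esi, [edx]: esi=M[208]=0
after sub esi, 20: esi=0-20=-20
after mov esi, [edx]: esi=M[208]=0
after sub esi, 9: esi=0-9=-9
after sub esi, 17: esi=(-9)-17=-26
after add edx, 4: edx=208+4=212
after sub ebx, 1: ebx=5-1=4
cmp ebx, 2  (cmp 4,2)
jg L0: taken
after mov esi, [edx]: esi=M[212]=0
after sub esi, 20: esi=0-20=-20
after mov esi, [edx]: esi=M[212]=0
after sub esi, 9: esi=0-9=-9
after sub esi, 17: esi=(-9)-17=-26
after add edx, 4: edx=212+4=216
after sub ebx, 1: ebx=4-1=3
cmp ebx, 2  (cmp 3,2)
jg L0: taken
after mov esi, [edx]: esi=M[216]=-5
after sub esi, 20: esi=(-5)-20=-25
after mov esi, [edx]: esi=M[216]=-5
after sub esi, 9: esi=(-5)-9=-14
after sub esi, 17: esi=(-14)-17=-31
after add edx, 4: edx=216+4=220
after sub ebx, 1: ebx=3-1=2
cmp ebx, 2  (cmp 2,2)
jg L0: not taken
mov [216], esi → M[216]=-31
halt.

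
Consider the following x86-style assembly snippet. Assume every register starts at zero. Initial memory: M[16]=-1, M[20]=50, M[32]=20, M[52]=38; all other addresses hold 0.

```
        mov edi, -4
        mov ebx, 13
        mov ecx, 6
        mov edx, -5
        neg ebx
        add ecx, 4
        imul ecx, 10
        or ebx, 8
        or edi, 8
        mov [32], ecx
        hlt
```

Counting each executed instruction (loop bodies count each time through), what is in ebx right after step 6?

-13

after mov edi, -4: edi=-4
after mov ebx, 13: ebx=13
after mov ecx, 6: ecx=6
after mov edx, -5: edx=-5
after neg ebx: ebx=-(13)=-13
after add ecx, 4: ecx=6+4=10
After step 6: ebx = -13.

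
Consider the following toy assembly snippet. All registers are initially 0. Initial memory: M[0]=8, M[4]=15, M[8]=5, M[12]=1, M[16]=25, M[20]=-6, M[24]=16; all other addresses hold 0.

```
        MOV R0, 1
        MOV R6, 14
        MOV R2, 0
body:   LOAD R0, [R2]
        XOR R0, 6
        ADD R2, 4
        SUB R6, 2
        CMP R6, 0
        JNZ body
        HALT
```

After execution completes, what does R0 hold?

22

MOV R0, 1 → R0=1
MOV R6, 14 → R6=14
MOV R2, 0 → R2=0
LOAD R0, [R2] → R0=M[0]=8
XOR R0, 6 → R0=8^6=14
ADD R2, 4 → R2=0+4=4
SUB R6, 2 → R6=14-2=12
CMP R6, 0  (cmp 12,0)
JNZ body: taken
LOAD R0, [R2] → R0=M[4]=15
XOR R0, 6 → R0=15^6=9
ADD R2, 4 → R2=4+4=8
SUB R6, 2 → R6=12-2=10
CMP R6, 0  (cmp 10,0)
JNZ body: taken
LOAD R0, [R2] → R0=M[8]=5
XOR R0, 6 → R0=5^6=3
ADD R2, 4 → R2=8+4=12
SUB R6, 2 → R6=10-2=8
CMP R6, 0  (cmp 8,0)
JNZ body: taken
LOAD R0, [R2] → R0=M[12]=1
XOR R0, 6 → R0=1^6=7
ADD R2, 4 → R2=12+4=16
SUB R6, 2 → R6=8-2=6
CMP R6, 0  (cmp 6,0)
JNZ body: taken
LOAD R0, [R2] → R0=M[16]=25
XOR R0, 6 → R0=25^6=31
ADD R2, 4 → R2=16+4=20
SUB R6, 2 → R6=6-2=4
CMP R6, 0  (cmp 4,0)
JNZ body: taken
LOAD R0, [R2] → R0=M[20]=-6
XOR R0, 6 → R0=(-6)^6=-4
ADD R2, 4 → R2=20+4=24
SUB R6, 2 → R6=4-2=2
CMP R6, 0  (cmp 2,0)
JNZ body: taken
LOAD R0, [R2] → R0=M[24]=16
XOR R0, 6 → R0=16^6=22
ADD R2, 4 → R2=24+4=28
SUB R6, 2 → R6=2-2=0
CMP R6, 0  (cmp 0,0)
JNZ body: not taken
halt.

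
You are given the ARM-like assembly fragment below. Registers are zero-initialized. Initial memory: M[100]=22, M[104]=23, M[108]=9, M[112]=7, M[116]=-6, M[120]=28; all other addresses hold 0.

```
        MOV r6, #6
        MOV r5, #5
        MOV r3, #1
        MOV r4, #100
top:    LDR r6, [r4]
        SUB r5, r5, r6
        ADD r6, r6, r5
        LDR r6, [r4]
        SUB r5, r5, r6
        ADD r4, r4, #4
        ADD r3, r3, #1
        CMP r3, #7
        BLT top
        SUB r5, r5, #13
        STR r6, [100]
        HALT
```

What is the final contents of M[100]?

28

MOV r6, #6 → r6=6
MOV r5, #5 → r5=5
MOV r3, #1 → r3=1
MOV r4, #100 → r4=100
LDR r6, [r4] → r6=M[100]=22
SUB r5, r5, r6 → r5=5-22=-17
ADD r6, r6, r5 → r6=22+(-17)=5
LDR r6, [r4] → r6=M[100]=22
SUB r5, r5, r6 → r5=(-17)-22=-39
ADD r4, r4, #4 → r4=100+4=104
ADD r3, r3, #1 → r3=1+1=2
CMP r3, #7  (cmp 2,7)
BLT top: taken
LDR r6, [r4] → r6=M[104]=23
SUB r5, r5, r6 → r5=(-39)-23=-62
ADD r6, r6, r5 → r6=23+(-62)=-39
LDR r6, [r4] → r6=M[104]=23
SUB r5, r5, r6 → r5=(-62)-23=-85
ADD r4, r4, #4 → r4=104+4=108
ADD r3, r3, #1 → r3=2+1=3
CMP r3, #7  (cmp 3,7)
BLT top: taken
LDR r6, [r4] → r6=M[108]=9
SUB r5, r5, r6 → r5=(-85)-9=-94
ADD r6, r6, r5 → r6=9+(-94)=-85
LDR r6, [r4] → r6=M[108]=9
SUB r5, r5, r6 → r5=(-94)-9=-103
ADD r4, r4, #4 → r4=108+4=112
ADD r3, r3, #1 → r3=3+1=4
CMP r3, #7  (cmp 4,7)
BLT top: taken
LDR r6, [r4] → r6=M[112]=7
SUB r5, r5, r6 → r5=(-103)-7=-110
ADD r6, r6, r5 → r6=7+(-110)=-103
LDR r6, [r4] → r6=M[112]=7
SUB r5, r5, r6 → r5=(-110)-7=-117
ADD r4, r4, #4 → r4=112+4=116
ADD r3, r3, #1 → r3=4+1=5
CMP r3, #7  (cmp 5,7)
BLT top: taken
LDR r6, [r4] → r6=M[116]=-6
SUB r5, r5, r6 → r5=(-117)-(-6)=-111
ADD r6, r6, r5 → r6=(-6)+(-111)=-117
LDR r6, [r4] → r6=M[116]=-6
SUB r5, r5, r6 → r5=(-111)-(-6)=-105
ADD r4, r4, #4 → r4=116+4=120
ADD r3, r3, #1 → r3=5+1=6
CMP r3, #7  (cmp 6,7)
BLT top: taken
LDR r6, [r4] → r6=M[120]=28
SUB r5, r5, r6 → r5=(-105)-28=-133
ADD r6, r6, r5 → r6=28+(-133)=-105
LDR r6, [r4] → r6=M[120]=28
SUB r5, r5, r6 → r5=(-133)-28=-161
ADD r4, r4, #4 → r4=120+4=124
ADD r3, r3, #1 → r3=6+1=7
CMP r3, #7  (cmp 7,7)
BLT top: not taken
SUB r5, r5, #13 → r5=(-161)-13=-174
STR r6, [100] → M[100]=28
halt.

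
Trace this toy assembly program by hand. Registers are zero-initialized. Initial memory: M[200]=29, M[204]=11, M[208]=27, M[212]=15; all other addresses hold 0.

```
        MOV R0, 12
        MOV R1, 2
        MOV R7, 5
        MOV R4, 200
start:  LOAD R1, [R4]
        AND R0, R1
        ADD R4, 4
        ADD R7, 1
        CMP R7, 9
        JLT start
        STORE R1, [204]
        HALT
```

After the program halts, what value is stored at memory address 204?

MOV R0, 12 → R0=12
MOV R1, 2 → R1=2
MOV R7, 5 → R7=5
MOV R4, 200 → R4=200
LOAD R1, [R4] → R1=M[200]=29
AND R0, R1 → R0=12&29=12
ADD R4, 4 → R4=200+4=204
ADD R7, 1 → R7=5+1=6
CMP R7, 9  (cmp 6,9)
JLT start: taken
LOAD R1, [R4] → R1=M[204]=11
AND R0, R1 → R0=12&11=8
ADD R4, 4 → R4=204+4=208
ADD R7, 1 → R7=6+1=7
CMP R7, 9  (cmp 7,9)
JLT start: taken
LOAD R1, [R4] → R1=M[208]=27
AND R0, R1 → R0=8&27=8
ADD R4, 4 → R4=208+4=212
ADD R7, 1 → R7=7+1=8
CMP R7, 9  (cmp 8,9)
JLT start: taken
LOAD R1, [R4] → R1=M[212]=15
AND R0, R1 → R0=8&15=8
ADD R4, 4 → R4=212+4=216
ADD R7, 1 → R7=8+1=9
CMP R7, 9  (cmp 9,9)
JLT start: not taken
STORE R1, [204] → M[204]=15
halt.

15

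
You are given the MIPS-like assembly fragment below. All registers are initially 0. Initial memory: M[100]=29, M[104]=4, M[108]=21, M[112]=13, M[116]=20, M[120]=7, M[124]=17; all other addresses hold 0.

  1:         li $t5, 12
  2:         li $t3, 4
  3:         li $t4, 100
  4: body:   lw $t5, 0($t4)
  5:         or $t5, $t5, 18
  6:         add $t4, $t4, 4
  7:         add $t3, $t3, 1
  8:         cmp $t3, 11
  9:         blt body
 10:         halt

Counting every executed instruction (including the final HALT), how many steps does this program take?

46

li $t5, 12 → $t5=12
li $t3, 4 → $t3=4
li $t4, 100 → $t4=100
lw $t5, 0($t4) → $t5=M[100]=29
or $t5, $t5, 18 → $t5=29|18=31
add $t4, $t4, 4 → $t4=100+4=104
add $t3, $t3, 1 → $t3=4+1=5
cmp $t3, 11  (cmp 5,11)
blt body: taken
lw $t5, 0($t4) → $t5=M[104]=4
or $t5, $t5, 18 → $t5=4|18=22
add $t4, $t4, 4 → $t4=104+4=108
add $t3, $t3, 1 → $t3=5+1=6
cmp $t3, 11  (cmp 6,11)
blt body: taken
lw $t5, 0($t4) → $t5=M[108]=21
or $t5, $t5, 18 → $t5=21|18=23
add $t4, $t4, 4 → $t4=108+4=112
add $t3, $t3, 1 → $t3=6+1=7
cmp $t3, 11  (cmp 7,11)
blt body: taken
lw $t5, 0($t4) → $t5=M[112]=13
or $t5, $t5, 18 → $t5=13|18=31
add $t4, $t4, 4 → $t4=112+4=116
add $t3, $t3, 1 → $t3=7+1=8
cmp $t3, 11  (cmp 8,11)
blt body: taken
lw $t5, 0($t4) → $t5=M[116]=20
or $t5, $t5, 18 → $t5=20|18=22
add $t4, $t4, 4 → $t4=116+4=120
add $t3, $t3, 1 → $t3=8+1=9
cmp $t3, 11  (cmp 9,11)
blt body: taken
lw $t5, 0($t4) → $t5=M[120]=7
or $t5, $t5, 18 → $t5=7|18=23
add $t4, $t4, 4 → $t4=120+4=124
add $t3, $t3, 1 → $t3=9+1=10
cmp $t3, 11  (cmp 10,11)
blt body: taken
lw $t5, 0($t4) → $t5=M[124]=17
or $t5, $t5, 18 → $t5=17|18=19
add $t4, $t4, 4 → $t4=124+4=128
add $t3, $t3, 1 → $t3=10+1=11
cmp $t3, 11  (cmp 11,11)
blt body: not taken
halt.
Total executed instructions: 46.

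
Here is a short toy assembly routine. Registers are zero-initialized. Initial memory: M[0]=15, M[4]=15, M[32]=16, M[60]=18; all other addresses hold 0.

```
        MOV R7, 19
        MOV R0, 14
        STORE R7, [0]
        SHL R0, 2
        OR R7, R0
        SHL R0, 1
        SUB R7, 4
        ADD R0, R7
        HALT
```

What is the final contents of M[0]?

19

R7=19
R0=14
STORE R7, [0] → M[0]=19
R0=14<<2=56
R7=19|56=59
R0=56<<1=112
R7=59-4=55
R0=112+55=167
halt.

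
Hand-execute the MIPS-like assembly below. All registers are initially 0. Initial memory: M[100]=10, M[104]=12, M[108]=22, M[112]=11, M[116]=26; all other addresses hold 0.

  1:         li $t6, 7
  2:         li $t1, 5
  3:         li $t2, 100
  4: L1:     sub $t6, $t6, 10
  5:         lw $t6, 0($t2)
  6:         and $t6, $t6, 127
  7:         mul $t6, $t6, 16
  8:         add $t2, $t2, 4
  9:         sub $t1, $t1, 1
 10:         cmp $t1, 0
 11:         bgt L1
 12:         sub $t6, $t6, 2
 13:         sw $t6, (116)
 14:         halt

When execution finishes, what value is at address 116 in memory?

li $t6, 7 → $t6=7
li $t1, 5 → $t1=5
li $t2, 100 → $t2=100
sub $t6, $t6, 10 → $t6=7-10=-3
lw $t6, 0($t2) → $t6=M[100]=10
and $t6, $t6, 127 → $t6=10&127=10
mul $t6, $t6, 16 → $t6=10*16=160
add $t2, $t2, 4 → $t2=100+4=104
sub $t1, $t1, 1 → $t1=5-1=4
cmp $t1, 0  (cmp 4,0)
bgt L1: taken
sub $t6, $t6, 10 → $t6=160-10=150
lw $t6, 0($t2) → $t6=M[104]=12
and $t6, $t6, 127 → $t6=12&127=12
mul $t6, $t6, 16 → $t6=12*16=192
add $t2, $t2, 4 → $t2=104+4=108
sub $t1, $t1, 1 → $t1=4-1=3
cmp $t1, 0  (cmp 3,0)
bgt L1: taken
sub $t6, $t6, 10 → $t6=192-10=182
lw $t6, 0($t2) → $t6=M[108]=22
and $t6, $t6, 127 → $t6=22&127=22
mul $t6, $t6, 16 → $t6=22*16=352
add $t2, $t2, 4 → $t2=108+4=112
sub $t1, $t1, 1 → $t1=3-1=2
cmp $t1, 0  (cmp 2,0)
bgt L1: taken
sub $t6, $t6, 10 → $t6=352-10=342
lw $t6, 0($t2) → $t6=M[112]=11
and $t6, $t6, 127 → $t6=11&127=11
mul $t6, $t6, 16 → $t6=11*16=176
add $t2, $t2, 4 → $t2=112+4=116
sub $t1, $t1, 1 → $t1=2-1=1
cmp $t1, 0  (cmp 1,0)
bgt L1: taken
sub $t6, $t6, 10 → $t6=176-10=166
lw $t6, 0($t2) → $t6=M[116]=26
and $t6, $t6, 127 → $t6=26&127=26
mul $t6, $t6, 16 → $t6=26*16=416
add $t2, $t2, 4 → $t2=116+4=120
sub $t1, $t1, 1 → $t1=1-1=0
cmp $t1, 0  (cmp 0,0)
bgt L1: not taken
sub $t6, $t6, 2 → $t6=416-2=414
sw $t6, (116) → M[116]=414
halt.

414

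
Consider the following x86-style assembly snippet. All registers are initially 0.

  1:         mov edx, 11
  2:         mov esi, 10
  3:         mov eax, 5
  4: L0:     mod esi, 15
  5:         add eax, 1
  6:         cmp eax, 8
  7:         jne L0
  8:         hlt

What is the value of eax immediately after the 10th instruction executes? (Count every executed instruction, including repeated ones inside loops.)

after mov edx, 11: edx=11
after mov esi, 10: esi=10
after mov eax, 5: eax=5
after mod esi, 15: esi=10%15=10
after add eax, 1: eax=5+1=6
cmp eax, 8  (cmp 6,8)
jne L0: taken
after mod esi, 15: esi=10%15=10
after add eax, 1: eax=6+1=7
cmp eax, 8  (cmp 7,8)
After step 10: eax = 7.

7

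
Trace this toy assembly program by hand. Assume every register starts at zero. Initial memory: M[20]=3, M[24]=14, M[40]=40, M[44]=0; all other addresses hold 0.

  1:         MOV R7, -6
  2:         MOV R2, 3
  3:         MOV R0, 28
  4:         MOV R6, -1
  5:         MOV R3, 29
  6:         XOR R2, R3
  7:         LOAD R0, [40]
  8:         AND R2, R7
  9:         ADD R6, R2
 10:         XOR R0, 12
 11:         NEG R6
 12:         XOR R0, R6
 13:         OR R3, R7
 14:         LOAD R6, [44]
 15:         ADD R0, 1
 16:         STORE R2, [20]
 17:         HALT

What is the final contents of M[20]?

R7=-6
R2=3
R0=28
R6=-1
R3=29
R2=3^29=30
R0=M[40]=40
R2=30&(-6)=26
R6=(-1)+26=25
R0=40^12=36
R6=-(25)=-25
R0=36^(-25)=-61
R3=29|(-6)=-1
R6=M[44]=0
R0=(-61)+1=-60
STORE R2, [20] → M[20]=26
halt.

26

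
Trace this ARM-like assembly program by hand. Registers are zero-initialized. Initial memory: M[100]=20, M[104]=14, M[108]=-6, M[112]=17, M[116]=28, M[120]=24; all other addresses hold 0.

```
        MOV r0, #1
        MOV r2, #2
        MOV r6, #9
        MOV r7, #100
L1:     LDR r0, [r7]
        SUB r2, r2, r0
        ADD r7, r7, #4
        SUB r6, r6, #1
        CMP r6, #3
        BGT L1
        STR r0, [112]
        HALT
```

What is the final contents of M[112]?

MOV r0, #1 → r0=1
MOV r2, #2 → r2=2
MOV r6, #9 → r6=9
MOV r7, #100 → r7=100
LDR r0, [r7] → r0=M[100]=20
SUB r2, r2, r0 → r2=2-20=-18
ADD r7, r7, #4 → r7=100+4=104
SUB r6, r6, #1 → r6=9-1=8
CMP r6, #3  (cmp 8,3)
BGT L1: taken
LDR r0, [r7] → r0=M[104]=14
SUB r2, r2, r0 → r2=(-18)-14=-32
ADD r7, r7, #4 → r7=104+4=108
SUB r6, r6, #1 → r6=8-1=7
CMP r6, #3  (cmp 7,3)
BGT L1: taken
LDR r0, [r7] → r0=M[108]=-6
SUB r2, r2, r0 → r2=(-32)-(-6)=-26
ADD r7, r7, #4 → r7=108+4=112
SUB r6, r6, #1 → r6=7-1=6
CMP r6, #3  (cmp 6,3)
BGT L1: taken
LDR r0, [r7] → r0=M[112]=17
SUB r2, r2, r0 → r2=(-26)-17=-43
ADD r7, r7, #4 → r7=112+4=116
SUB r6, r6, #1 → r6=6-1=5
CMP r6, #3  (cmp 5,3)
BGT L1: taken
LDR r0, [r7] → r0=M[116]=28
SUB r2, r2, r0 → r2=(-43)-28=-71
ADD r7, r7, #4 → r7=116+4=120
SUB r6, r6, #1 → r6=5-1=4
CMP r6, #3  (cmp 4,3)
BGT L1: taken
LDR r0, [r7] → r0=M[120]=24
SUB r2, r2, r0 → r2=(-71)-24=-95
ADD r7, r7, #4 → r7=120+4=124
SUB r6, r6, #1 → r6=4-1=3
CMP r6, #3  (cmp 3,3)
BGT L1: not taken
STR r0, [112] → M[112]=24
halt.

24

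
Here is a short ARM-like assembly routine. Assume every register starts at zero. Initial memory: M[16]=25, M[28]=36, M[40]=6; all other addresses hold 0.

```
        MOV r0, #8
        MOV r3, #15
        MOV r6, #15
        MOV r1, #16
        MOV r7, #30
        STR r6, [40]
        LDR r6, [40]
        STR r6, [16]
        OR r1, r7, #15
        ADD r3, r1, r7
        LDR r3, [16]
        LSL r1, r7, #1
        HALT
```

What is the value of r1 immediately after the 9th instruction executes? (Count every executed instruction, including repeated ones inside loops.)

after MOV r0, #8: r0=8
after MOV r3, #15: r3=15
after MOV r6, #15: r6=15
after MOV r1, #16: r1=16
after MOV r7, #30: r7=30
STR r6, [40] → M[40]=15
after LDR r6, [40]: r6=M[40]=15
STR r6, [16] → M[16]=15
after OR r1, r7, #15: r1=30|15=31
After step 9: r1 = 31.

31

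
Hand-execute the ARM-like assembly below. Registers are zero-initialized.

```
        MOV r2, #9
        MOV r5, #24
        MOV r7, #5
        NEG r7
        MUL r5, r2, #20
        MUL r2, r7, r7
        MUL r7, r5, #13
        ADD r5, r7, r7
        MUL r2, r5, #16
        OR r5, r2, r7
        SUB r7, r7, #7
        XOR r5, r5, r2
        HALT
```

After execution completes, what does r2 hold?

74880

after MOV r2, #9: r2=9
after MOV r5, #24: r5=24
after MOV r7, #5: r7=5
after NEG r7: r7=-(5)=-5
after MUL r5, r2, #20: r5=9*20=180
after MUL r2, r7, r7: r2=(-5)*(-5)=25
after MUL r7, r5, #13: r7=180*13=2340
after ADD r5, r7, r7: r5=2340+2340=4680
after MUL r2, r5, #16: r2=4680*16=74880
after OR r5, r2, r7: r5=74880|2340=77220
after SUB r7, r7, #7: r7=2340-7=2333
after XOR r5, r5, r2: r5=77220^74880=2340
halt.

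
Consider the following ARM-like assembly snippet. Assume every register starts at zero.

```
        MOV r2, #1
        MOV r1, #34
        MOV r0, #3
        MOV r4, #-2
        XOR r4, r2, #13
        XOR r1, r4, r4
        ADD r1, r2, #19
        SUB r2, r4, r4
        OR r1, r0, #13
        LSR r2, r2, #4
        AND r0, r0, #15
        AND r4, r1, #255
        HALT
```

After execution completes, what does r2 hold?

0

after MOV r2, #1: r2=1
after MOV r1, #34: r1=34
after MOV r0, #3: r0=3
after MOV r4, #-2: r4=-2
after XOR r4, r2, #13: r4=1^13=12
after XOR r1, r4, r4: r1=12^12=0
after ADD r1, r2, #19: r1=1+19=20
after SUB r2, r4, r4: r2=12-12=0
after OR r1, r0, #13: r1=3|13=15
after LSR r2, r2, #4: r2=0>>4=0
after AND r0, r0, #15: r0=3&15=3
after AND r4, r1, #255: r4=15&255=15
halt.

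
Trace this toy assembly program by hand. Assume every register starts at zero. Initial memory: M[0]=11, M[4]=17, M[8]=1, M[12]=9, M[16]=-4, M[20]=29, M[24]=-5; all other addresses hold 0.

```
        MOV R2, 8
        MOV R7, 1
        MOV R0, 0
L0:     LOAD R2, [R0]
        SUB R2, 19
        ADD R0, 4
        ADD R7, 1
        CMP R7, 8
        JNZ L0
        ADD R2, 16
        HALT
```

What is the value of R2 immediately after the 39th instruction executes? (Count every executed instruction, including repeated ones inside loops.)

10

after MOV R2, 8: R2=8
after MOV R7, 1: R7=1
after MOV R0, 0: R0=0
after LOAD R2, [R0]: R2=M[0]=11
after SUB R2, 19: R2=11-19=-8
after ADD R0, 4: R0=0+4=4
after ADD R7, 1: R7=1+1=2
CMP R7, 8  (cmp 2,8)
JNZ L0: taken
after LOAD R2, [R0]: R2=M[4]=17
after SUB R2, 19: R2=17-19=-2
after ADD R0, 4: R0=4+4=8
after ADD R7, 1: R7=2+1=3
CMP R7, 8  (cmp 3,8)
JNZ L0: taken
after LOAD R2, [R0]: R2=M[8]=1
after SUB R2, 19: R2=1-19=-18
after ADD R0, 4: R0=8+4=12
after ADD R7, 1: R7=3+1=4
CMP R7, 8  (cmp 4,8)
JNZ L0: taken
after LOAD R2, [R0]: R2=M[12]=9
after SUB R2, 19: R2=9-19=-10
after ADD R0, 4: R0=12+4=16
after ADD R7, 1: R7=4+1=5
CMP R7, 8  (cmp 5,8)
JNZ L0: taken
after LOAD R2, [R0]: R2=M[16]=-4
after SUB R2, 19: R2=(-4)-19=-23
after ADD R0, 4: R0=16+4=20
after ADD R7, 1: R7=5+1=6
CMP R7, 8  (cmp 6,8)
JNZ L0: taken
after LOAD R2, [R0]: R2=M[20]=29
after SUB R2, 19: R2=29-19=10
after ADD R0, 4: R0=20+4=24
after ADD R7, 1: R7=6+1=7
CMP R7, 8  (cmp 7,8)
JNZ L0: taken
After step 39: R2 = 10.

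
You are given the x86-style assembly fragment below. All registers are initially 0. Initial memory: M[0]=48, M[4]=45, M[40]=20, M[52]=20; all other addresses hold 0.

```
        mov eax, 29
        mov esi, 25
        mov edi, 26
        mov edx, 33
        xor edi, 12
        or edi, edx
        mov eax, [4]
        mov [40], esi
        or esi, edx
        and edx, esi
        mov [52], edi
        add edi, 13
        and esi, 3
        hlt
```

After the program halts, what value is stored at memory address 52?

55

mov eax, 29 → eax=29
mov esi, 25 → esi=25
mov edi, 26 → edi=26
mov edx, 33 → edx=33
xor edi, 12 → edi=26^12=22
or edi, edx → edi=22|33=55
mov eax, [4] → eax=M[4]=45
mov [40], esi → M[40]=25
or esi, edx → esi=25|33=57
and edx, esi → edx=33&57=33
mov [52], edi → M[52]=55
add edi, 13 → edi=55+13=68
and esi, 3 → esi=57&3=1
halt.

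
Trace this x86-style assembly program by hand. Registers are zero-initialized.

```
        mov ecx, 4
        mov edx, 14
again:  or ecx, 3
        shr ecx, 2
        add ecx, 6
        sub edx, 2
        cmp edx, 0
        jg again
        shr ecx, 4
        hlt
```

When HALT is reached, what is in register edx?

after mov ecx, 4: ecx=4
after mov edx, 14: edx=14
after or ecx, 3: ecx=4|3=7
after shr ecx, 2: ecx=7>>2=1
after add ecx, 6: ecx=1+6=7
after sub edx, 2: edx=14-2=12
cmp edx, 0  (cmp 12,0)
jg again: taken
after or ecx, 3: ecx=7|3=7
after shr ecx, 2: ecx=7>>2=1
after add ecx, 6: ecx=1+6=7
after sub edx, 2: edx=12-2=10
cmp edx, 0  (cmp 10,0)
jg again: taken
after or ecx, 3: ecx=7|3=7
after shr ecx, 2: ecx=7>>2=1
after add ecx, 6: ecx=1+6=7
after sub edx, 2: edx=10-2=8
cmp edx, 0  (cmp 8,0)
jg again: taken
after or ecx, 3: ecx=7|3=7
after shr ecx, 2: ecx=7>>2=1
after add ecx, 6: ecx=1+6=7
after sub edx, 2: edx=8-2=6
cmp edx, 0  (cmp 6,0)
jg again: taken
after or ecx, 3: ecx=7|3=7
after shr ecx, 2: ecx=7>>2=1
after add ecx, 6: ecx=1+6=7
after sub edx, 2: edx=6-2=4
cmp edx, 0  (cmp 4,0)
jg again: taken
after or ecx, 3: ecx=7|3=7
after shr ecx, 2: ecx=7>>2=1
after add ecx, 6: ecx=1+6=7
after sub edx, 2: edx=4-2=2
cmp edx, 0  (cmp 2,0)
jg again: taken
after or ecx, 3: ecx=7|3=7
after shr ecx, 2: ecx=7>>2=1
after add ecx, 6: ecx=1+6=7
after sub edx, 2: edx=2-2=0
cmp edx, 0  (cmp 0,0)
jg again: not taken
after shr ecx, 4: ecx=7>>4=0
halt.

0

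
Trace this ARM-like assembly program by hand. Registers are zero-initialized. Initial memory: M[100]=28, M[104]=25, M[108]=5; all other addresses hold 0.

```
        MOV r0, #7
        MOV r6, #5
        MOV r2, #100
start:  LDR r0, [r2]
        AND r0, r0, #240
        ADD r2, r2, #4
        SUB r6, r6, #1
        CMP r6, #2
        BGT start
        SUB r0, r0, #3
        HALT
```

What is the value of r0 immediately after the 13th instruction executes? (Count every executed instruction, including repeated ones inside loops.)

MOV r0, #7 → r0=7
MOV r6, #5 → r6=5
MOV r2, #100 → r2=100
LDR r0, [r2] → r0=M[100]=28
AND r0, r0, #240 → r0=28&240=16
ADD r2, r2, #4 → r2=100+4=104
SUB r6, r6, #1 → r6=5-1=4
CMP r6, #2  (cmp 4,2)
BGT start: taken
LDR r0, [r2] → r0=M[104]=25
AND r0, r0, #240 → r0=25&240=16
ADD r2, r2, #4 → r2=104+4=108
SUB r6, r6, #1 → r6=4-1=3
After step 13: r0 = 16.

16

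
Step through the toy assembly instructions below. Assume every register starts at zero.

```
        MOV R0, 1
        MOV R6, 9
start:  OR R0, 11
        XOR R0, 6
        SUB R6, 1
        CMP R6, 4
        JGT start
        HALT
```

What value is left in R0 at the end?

13

after MOV R0, 1: R0=1
after MOV R6, 9: R6=9
after OR R0, 11: R0=1|11=11
after XOR R0, 6: R0=11^6=13
after SUB R6, 1: R6=9-1=8
CMP R6, 4  (cmp 8,4)
JGT start: taken
after OR R0, 11: R0=13|11=15
after XOR R0, 6: R0=15^6=9
after SUB R6, 1: R6=8-1=7
CMP R6, 4  (cmp 7,4)
JGT start: taken
after OR R0, 11: R0=9|11=11
after XOR R0, 6: R0=11^6=13
after SUB R6, 1: R6=7-1=6
CMP R6, 4  (cmp 6,4)
JGT start: taken
after OR R0, 11: R0=13|11=15
after XOR R0, 6: R0=15^6=9
after SUB R6, 1: R6=6-1=5
CMP R6, 4  (cmp 5,4)
JGT start: taken
after OR R0, 11: R0=9|11=11
after XOR R0, 6: R0=11^6=13
after SUB R6, 1: R6=5-1=4
CMP R6, 4  (cmp 4,4)
JGT start: not taken
halt.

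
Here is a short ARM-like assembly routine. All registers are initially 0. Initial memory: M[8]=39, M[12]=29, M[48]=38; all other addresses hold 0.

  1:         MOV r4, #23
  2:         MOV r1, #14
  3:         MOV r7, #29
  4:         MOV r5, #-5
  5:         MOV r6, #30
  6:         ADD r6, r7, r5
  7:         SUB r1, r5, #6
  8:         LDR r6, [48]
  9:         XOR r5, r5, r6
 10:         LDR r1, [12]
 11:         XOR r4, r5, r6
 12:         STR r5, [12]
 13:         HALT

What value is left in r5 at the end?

-35

MOV r4, #23 → r4=23
MOV r1, #14 → r1=14
MOV r7, #29 → r7=29
MOV r5, #-5 → r5=-5
MOV r6, #30 → r6=30
ADD r6, r7, r5 → r6=29+(-5)=24
SUB r1, r5, #6 → r1=(-5)-6=-11
LDR r6, [48] → r6=M[48]=38
XOR r5, r5, r6 → r5=(-5)^38=-35
LDR r1, [12] → r1=M[12]=29
XOR r4, r5, r6 → r4=(-35)^38=-5
STR r5, [12] → M[12]=-35
halt.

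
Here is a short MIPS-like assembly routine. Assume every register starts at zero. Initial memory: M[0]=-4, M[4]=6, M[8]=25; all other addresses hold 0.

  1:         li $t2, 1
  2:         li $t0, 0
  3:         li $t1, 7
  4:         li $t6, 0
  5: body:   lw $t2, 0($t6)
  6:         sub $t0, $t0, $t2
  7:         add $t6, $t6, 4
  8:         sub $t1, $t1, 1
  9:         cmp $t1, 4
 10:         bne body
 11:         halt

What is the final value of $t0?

-27

after li $t2, 1: $t2=1
after li $t0, 0: $t0=0
after li $t1, 7: $t1=7
after li $t6, 0: $t6=0
after lw $t2, 0($t6): $t2=M[0]=-4
after sub $t0, $t0, $t2: $t0=0-(-4)=4
after add $t6, $t6, 4: $t6=0+4=4
after sub $t1, $t1, 1: $t1=7-1=6
cmp $t1, 4  (cmp 6,4)
bne body: taken
after lw $t2, 0($t6): $t2=M[4]=6
after sub $t0, $t0, $t2: $t0=4-6=-2
after add $t6, $t6, 4: $t6=4+4=8
after sub $t1, $t1, 1: $t1=6-1=5
cmp $t1, 4  (cmp 5,4)
bne body: taken
after lw $t2, 0($t6): $t2=M[8]=25
after sub $t0, $t0, $t2: $t0=(-2)-25=-27
after add $t6, $t6, 4: $t6=8+4=12
after sub $t1, $t1, 1: $t1=5-1=4
cmp $t1, 4  (cmp 4,4)
bne body: not taken
halt.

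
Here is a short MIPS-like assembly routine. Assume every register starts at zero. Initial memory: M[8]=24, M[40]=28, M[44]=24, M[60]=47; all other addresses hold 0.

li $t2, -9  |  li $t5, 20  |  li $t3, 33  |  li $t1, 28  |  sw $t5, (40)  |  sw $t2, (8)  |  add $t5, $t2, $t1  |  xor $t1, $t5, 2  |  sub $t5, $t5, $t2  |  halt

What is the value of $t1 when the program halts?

17

li $t2, -9 → $t2=-9
li $t5, 20 → $t5=20
li $t3, 33 → $t3=33
li $t1, 28 → $t1=28
sw $t5, (40) → M[40]=20
sw $t2, (8) → M[8]=-9
add $t5, $t2, $t1 → $t5=(-9)+28=19
xor $t1, $t5, 2 → $t1=19^2=17
sub $t5, $t5, $t2 → $t5=19-(-9)=28
halt.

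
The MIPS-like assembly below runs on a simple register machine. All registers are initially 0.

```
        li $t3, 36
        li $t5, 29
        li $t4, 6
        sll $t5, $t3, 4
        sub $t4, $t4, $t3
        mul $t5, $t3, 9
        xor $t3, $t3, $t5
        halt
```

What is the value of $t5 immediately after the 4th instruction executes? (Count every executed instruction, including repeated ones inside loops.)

576

li $t3, 36 → $t3=36
li $t5, 29 → $t5=29
li $t4, 6 → $t4=6
sll $t5, $t3, 4 → $t5=36<<4=576
After step 4: $t5 = 576.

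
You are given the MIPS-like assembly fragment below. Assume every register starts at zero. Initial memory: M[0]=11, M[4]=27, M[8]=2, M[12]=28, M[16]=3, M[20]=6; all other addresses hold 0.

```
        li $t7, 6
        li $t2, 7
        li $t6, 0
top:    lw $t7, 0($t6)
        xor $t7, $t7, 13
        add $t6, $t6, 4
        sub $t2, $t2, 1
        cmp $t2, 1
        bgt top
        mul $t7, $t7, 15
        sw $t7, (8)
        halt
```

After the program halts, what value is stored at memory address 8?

after li $t7, 6: $t7=6
after li $t2, 7: $t2=7
after li $t6, 0: $t6=0
after lw $t7, 0($t6): $t7=M[0]=11
after xor $t7, $t7, 13: $t7=11^13=6
after add $t6, $t6, 4: $t6=0+4=4
after sub $t2, $t2, 1: $t2=7-1=6
cmp $t2, 1  (cmp 6,1)
bgt top: taken
after lw $t7, 0($t6): $t7=M[4]=27
after xor $t7, $t7, 13: $t7=27^13=22
after add $t6, $t6, 4: $t6=4+4=8
after sub $t2, $t2, 1: $t2=6-1=5
cmp $t2, 1  (cmp 5,1)
bgt top: taken
after lw $t7, 0($t6): $t7=M[8]=2
after xor $t7, $t7, 13: $t7=2^13=15
after add $t6, $t6, 4: $t6=8+4=12
after sub $t2, $t2, 1: $t2=5-1=4
cmp $t2, 1  (cmp 4,1)
bgt top: taken
after lw $t7, 0($t6): $t7=M[12]=28
after xor $t7, $t7, 13: $t7=28^13=17
after add $t6, $t6, 4: $t6=12+4=16
after sub $t2, $t2, 1: $t2=4-1=3
cmp $t2, 1  (cmp 3,1)
bgt top: taken
after lw $t7, 0($t6): $t7=M[16]=3
after xor $t7, $t7, 13: $t7=3^13=14
after add $t6, $t6, 4: $t6=16+4=20
after sub $t2, $t2, 1: $t2=3-1=2
cmp $t2, 1  (cmp 2,1)
bgt top: taken
after lw $t7, 0($t6): $t7=M[20]=6
after xor $t7, $t7, 13: $t7=6^13=11
after add $t6, $t6, 4: $t6=20+4=24
after sub $t2, $t2, 1: $t2=2-1=1
cmp $t2, 1  (cmp 1,1)
bgt top: not taken
after mul $t7, $t7, 15: $t7=11*15=165
sw $t7, (8) → M[8]=165
halt.

165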